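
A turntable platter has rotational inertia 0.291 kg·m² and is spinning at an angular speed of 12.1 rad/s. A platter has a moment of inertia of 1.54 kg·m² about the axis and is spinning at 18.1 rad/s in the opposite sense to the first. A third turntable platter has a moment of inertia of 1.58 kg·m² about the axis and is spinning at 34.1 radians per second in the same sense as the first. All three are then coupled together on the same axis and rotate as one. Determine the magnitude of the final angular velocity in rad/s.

|ω_f| ≈ 8.66 rad/s

The coupling torques are internal; angular momentum about the shared axis is conserved.
Taking A's sense as positive: L = (0.2910)(12.1) − (1.540)(18.1) + (1.580)(34.1) = 29.53 kg·m²·rad/s.
Combined I = 0.2910 + 1.540 + 1.580 = 3.411 kg·m².
ω_f = L / I = 29.53 / 3.411 = 8.656 rad/s.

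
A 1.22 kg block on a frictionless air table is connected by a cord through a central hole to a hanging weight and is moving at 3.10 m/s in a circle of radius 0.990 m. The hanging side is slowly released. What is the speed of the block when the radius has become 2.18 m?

v₂ ≈ 1.41 m/s

Central (radial) force ⇒ zero torque about the center ⇒ m v r is constant.
v₂ = v₁ r₁ / r₂ = (3.10)(0.990) / (2.18) = 1.408 m/s.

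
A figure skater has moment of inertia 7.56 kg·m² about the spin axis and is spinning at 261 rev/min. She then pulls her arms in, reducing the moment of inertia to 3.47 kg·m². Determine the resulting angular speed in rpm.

Angular momentum about the spin axis is conserved since the torque about it is zero.
ω₂ = I₁ω₁ / I₂ = (7.560)(261 rpm) / (3.470) = 568.6 rpm.

ω₂ ≈ 569 rpm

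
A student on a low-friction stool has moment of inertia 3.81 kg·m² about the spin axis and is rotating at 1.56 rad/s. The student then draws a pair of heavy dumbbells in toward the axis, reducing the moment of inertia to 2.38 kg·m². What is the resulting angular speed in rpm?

With no external torque about the axis, L is conserved: I₁ω₁ = I₂ω₂.
ω₂ = I₁ω₁ / I₂ = (3.810)(1.56 rad/s) / (2.380) = 2.497 rad/s = 23.85 rpm.

ω₂ ≈ 23.8 rpm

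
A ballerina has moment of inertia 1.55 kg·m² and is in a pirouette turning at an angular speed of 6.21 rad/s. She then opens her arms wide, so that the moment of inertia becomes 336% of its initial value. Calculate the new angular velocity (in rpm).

ω₂ ≈ 17.6 rpm

With no external torque about the axis, L is conserved: I₁ω₁ = I₂ω₂.
I₂ = 3.36 × 1.55 = 5.208 kg·m².
ω₂ = I₁ω₁ / I₂ = (1.550)(6.21 rad/s) / (5.208) = 1.848 rad/s = 17.65 rpm.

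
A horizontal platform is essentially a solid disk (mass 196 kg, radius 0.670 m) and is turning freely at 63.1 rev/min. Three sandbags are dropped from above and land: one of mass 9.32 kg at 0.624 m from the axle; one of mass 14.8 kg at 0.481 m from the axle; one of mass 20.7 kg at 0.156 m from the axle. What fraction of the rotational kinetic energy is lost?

fraction ≈ 0.147

No external torque acts about the axle; L_before = L_after.
I_p = ½(196)(0.670)² = 43.99 kg·m².
Added inertia Σmr² = (9.32)(0.624)² + (14.8)(0.481)² + (20.7)(0.156)² = 7.557 kg·m²; I_f = 43.99 + 7.557 = 51.55 kg·m².
ω_f = I_p ω_i / I_f = (43.99)(63.1) / 51.55 = 53.85 rpm.
KE_i = ½(43.99)(6.608 rad/s)² = 960.4 J; KE_f = ½(51.55)(5.639)² = 819.6 J.
Fraction lost = 0.1466.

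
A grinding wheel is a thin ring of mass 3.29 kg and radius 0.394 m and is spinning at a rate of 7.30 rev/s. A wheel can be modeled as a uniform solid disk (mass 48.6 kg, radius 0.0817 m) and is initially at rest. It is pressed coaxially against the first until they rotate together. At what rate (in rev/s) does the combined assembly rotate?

The coupling torques are internal; angular momentum about the shared axis is conserved.
Moments of inertia: I_A = (3.29)(0.394)² = 0.5107 kg·m²; I_B = ½(48.6)(0.0817)² = 0.1622 kg·m².
Taking A's sense as positive: L = (0.5107)(7.30) = 3.728 kg·m²·rev/s.
Combined I = 0.5107 + 0.1622 = 0.6729 kg·m².
ω_f = L / I = 3.728 / 0.6729 = 5.540 rev/s.

|ω_f| ≈ 5.54 rev/s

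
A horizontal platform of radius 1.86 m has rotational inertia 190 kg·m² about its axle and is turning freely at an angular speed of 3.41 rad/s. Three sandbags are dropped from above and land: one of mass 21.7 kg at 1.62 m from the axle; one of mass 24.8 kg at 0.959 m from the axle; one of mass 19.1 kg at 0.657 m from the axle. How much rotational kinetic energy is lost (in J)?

energy lost ≈ 350 J

The added mass arrives with no angular momentum about the axle, and any external torque about the axle is negligible, so the system's angular momentum is conserved.
Added inertia Σmr² = (21.7)(1.62)² + (24.8)(0.959)² + (19.1)(0.657)² = 88.00 kg·m²; I_f = 190.0 + 88.00 = 278.0 kg·m².
ω_f = I_p ω_i / I_f = (190.0)(3.41) / 278.0 = 2.331 rad/s.
KE_i = ½(190.0)(3.410 rad/s)² = 1105 J; KE_f = ½(278.0)(2.331)² = 755.0 J.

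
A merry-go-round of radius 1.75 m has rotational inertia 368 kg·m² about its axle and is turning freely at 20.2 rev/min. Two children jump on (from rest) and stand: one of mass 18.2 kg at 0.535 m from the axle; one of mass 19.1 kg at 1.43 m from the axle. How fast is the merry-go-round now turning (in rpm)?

No external torque acts about the axle; L_before = L_after.
Added inertia Σmr² = (18.2)(0.535)² + (19.1)(1.43)² = 44.27 kg·m²; I_f = 368.0 + 44.27 = 412.3 kg·m².
ω_f = I_p ω_i / I_f = (368.0)(20.2) / 412.3 = 18.03 rpm.

ω_f ≈ 18.0 rpm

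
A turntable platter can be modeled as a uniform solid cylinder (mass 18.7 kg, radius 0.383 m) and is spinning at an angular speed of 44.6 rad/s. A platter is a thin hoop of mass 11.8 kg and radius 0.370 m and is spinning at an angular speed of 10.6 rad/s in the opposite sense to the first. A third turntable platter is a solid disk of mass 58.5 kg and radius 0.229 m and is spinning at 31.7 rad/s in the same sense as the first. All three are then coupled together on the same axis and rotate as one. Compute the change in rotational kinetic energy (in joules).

The coupling torques are internal; angular momentum about the shared axis is conserved.
Moments of inertia: I_A = ½(18.7)(0.383)² = 1.372 kg·m²; I_B = (11.8)(0.370)² = 1.615 kg·m²; I_C = ½(58.5)(0.229)² = 1.534 kg·m².
Taking A's sense as positive: L = (1.372)(44.6) − (1.615)(10.6) + (1.534)(31.7) = 92.67 kg·m²·rad/s.
Combined I = 1.372 + 1.615 + 1.534 = 4.521 kg·m².
ω_f = L / I = 92.67 / 4.521 = 20.50 rad/s.
KE_i = ½ΣIω² = 2226 J; KE_f = ½(4.521)(20.50)² = 949.8 J.

ΔKE ≈ -1280 J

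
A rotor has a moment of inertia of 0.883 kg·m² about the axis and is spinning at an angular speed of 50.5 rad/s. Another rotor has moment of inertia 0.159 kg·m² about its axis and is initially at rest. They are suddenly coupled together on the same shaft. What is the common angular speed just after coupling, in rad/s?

No external torque acts about the common axis, so total angular momentum is conserved.
Taking A's sense as positive: L = (0.8830)(50.5) = 44.59 kg·m²·rad/s.
Combined I = 0.8830 + 0.1590 = 1.042 kg·m².
ω_f = L / I = 44.59 / 1.042 = 42.79 rad/s.

|ω_f| ≈ 42.8 rad/s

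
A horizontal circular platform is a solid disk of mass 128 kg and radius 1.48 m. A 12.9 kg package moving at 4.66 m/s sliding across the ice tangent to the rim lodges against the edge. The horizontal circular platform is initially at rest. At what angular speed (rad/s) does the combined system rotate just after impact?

|ω_f| ≈ 0.528 rad/s

The axle reaction passes through the central axle and exerts no torque about it; angular momentum about the central axle is conserved through the impact.
I_p = ½(128)(1.48)² = 140.2 kg·m². Taking the sense of the package's angular momentum as positive, L_{package} = m v R = (12.9)(4.66)(1.48) = 88.97 kg·m²/s.
L_i = 0 + 88.97 = 88.97 kg·m²/s.
After sticking, I_f = I_p + m R² = 140.2 + (12.9)(1.48)² = 168.4 kg·m².
ω_f = L_i / I_f = 88.97 / 168.4 = 0.5282 rad/s.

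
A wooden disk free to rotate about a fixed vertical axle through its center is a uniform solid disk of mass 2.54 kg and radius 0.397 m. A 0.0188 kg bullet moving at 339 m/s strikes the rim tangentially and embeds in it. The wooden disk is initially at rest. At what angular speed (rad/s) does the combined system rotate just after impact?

|ω_f| ≈ 12.5 rad/s

About the axle the impulsive forces during the collision are internal, so angular momentum about that axis is conserved.
I_p = ½(2.54)(0.397)² = 0.2002 kg·m². Taking the sense of the bullet's angular momentum as positive, L_{bullet} = m v R = (0.0188)(339)(0.397) = 2.530 kg·m²/s.
L_i = 0 + 2.530 = 2.530 kg·m²/s.
After sticking, I_f = I_p + m R² = 0.2002 + (0.0188)(0.397)² = 0.2031 kg·m².
ω_f = L_i / I_f = 2.530 / 0.2031 = 12.46 rad/s.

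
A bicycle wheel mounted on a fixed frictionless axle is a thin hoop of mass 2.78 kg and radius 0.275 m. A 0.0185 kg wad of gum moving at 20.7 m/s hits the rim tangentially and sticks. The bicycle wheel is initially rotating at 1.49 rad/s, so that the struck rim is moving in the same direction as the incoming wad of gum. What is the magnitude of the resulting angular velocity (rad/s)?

|ω_f| ≈ 1.98 rad/s

About the axle the impulsive forces during the collision are internal, so angular momentum about that axis is conserved.
I_p = (2.78)(0.275)² = 0.2102 kg·m². Taking the sense of the wad of gum's angular momentum as positive, L_{wad} = m v R = (0.0185)(20.7)(0.275) = 0.1053 kg·m²/s.
L_i = +I_p ω_p + m v R = +(0.2102)(1.49) + 0.1053 = 0.4186 kg·m²/s.
After sticking, I_f = I_p + m R² = 0.2102 + (0.0185)(0.275)² = 0.2116 kg·m².
ω_f = L_i / I_f = 0.4186 / 0.2116 = 1.978 rad/s.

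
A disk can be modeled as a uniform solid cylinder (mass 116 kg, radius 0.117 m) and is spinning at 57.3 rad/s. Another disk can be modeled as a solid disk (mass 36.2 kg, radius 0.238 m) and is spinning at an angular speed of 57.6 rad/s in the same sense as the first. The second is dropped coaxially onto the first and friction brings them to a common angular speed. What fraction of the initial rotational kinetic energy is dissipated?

The coupling torques are internal; angular momentum about the shared axis is conserved.
Moments of inertia: I_A = ½(116)(0.117)² = 0.7940 kg·m²; I_B = ½(36.2)(0.238)² = 1.025 kg·m².
Taking A's sense as positive: L = (0.7940)(57.3) + (1.025)(57.6) = 104.5 kg·m²·rad/s.
Combined I = 0.7940 + 1.025 = 1.819 kg·m².
ω_f = L / I = 104.5 / 1.819 = 57.47 rad/s.
KE_i = ½ΣIω² = 3004 J; KE_f = ½(1.819)(57.47)² = 3004 J.
Fraction dissipated = (KE_i − KE_f)/KE_i = 6.702e-06.

fraction ≈ 6.70e-06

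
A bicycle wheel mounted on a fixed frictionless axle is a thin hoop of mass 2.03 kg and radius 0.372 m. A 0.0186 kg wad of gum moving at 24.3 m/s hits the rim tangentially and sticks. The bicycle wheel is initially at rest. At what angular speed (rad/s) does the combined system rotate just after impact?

The axle reaction passes through the axle and exerts no torque about it; angular momentum about the axle is conserved through the impact.
I_p = (2.03)(0.372)² = 0.2809 kg·m². Taking the sense of the wad of gum's angular momentum as positive, L_{wad} = m v R = (0.0186)(24.3)(0.372) = 0.1681 kg·m²/s.
L_i = 0 + 0.1681 = 0.1681 kg·m²/s.
After sticking, I_f = I_p + m R² = 0.2809 + (0.0186)(0.372)² = 0.2835 kg·m².
ω_f = L_i / I_f = 0.1681 / 0.2835 = 0.5931 rad/s.

|ω_f| ≈ 0.593 rad/s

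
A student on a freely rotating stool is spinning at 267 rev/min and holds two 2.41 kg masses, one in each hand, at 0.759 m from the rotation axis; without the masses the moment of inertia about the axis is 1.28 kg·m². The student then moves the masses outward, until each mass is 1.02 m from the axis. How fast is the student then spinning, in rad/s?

With no external torque about the axis, L is conserved: I₁ω₁ = I₂ω₂.
I₁ = 1.28 + 2(2.41)(0.759)² = 4.057 kg·m²; I₂ = 1.28 + 2(2.41)(1.02)² = 6.295 kg·m².
ω₂ = I₁ω₁ / I₂ = (4.057)(267 rpm) / (6.295) = 172.1 rpm = 18.02 rad/s.

ω₂ ≈ 18.0 rad/s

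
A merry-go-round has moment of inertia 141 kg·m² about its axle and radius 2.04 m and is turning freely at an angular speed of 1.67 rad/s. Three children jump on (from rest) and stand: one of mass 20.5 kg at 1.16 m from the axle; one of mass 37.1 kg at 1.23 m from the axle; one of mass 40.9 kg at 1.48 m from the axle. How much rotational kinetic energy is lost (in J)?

No external torque acts about the axle; L_before = L_after.
Added inertia Σmr² = (20.5)(1.16)² + (37.1)(1.23)² + (40.9)(1.48)² = 173.3 kg·m²; I_f = 141.0 + 173.3 = 314.3 kg·m².
ω_f = I_p ω_i / I_f = (141.0)(1.67) / 314.3 = 0.7492 rad/s.
KE_i = ½(141.0)(1.670 rad/s)² = 196.6 J; KE_f = ½(314.3)(0.7492)² = 88.21 J.

energy lost ≈ 108 J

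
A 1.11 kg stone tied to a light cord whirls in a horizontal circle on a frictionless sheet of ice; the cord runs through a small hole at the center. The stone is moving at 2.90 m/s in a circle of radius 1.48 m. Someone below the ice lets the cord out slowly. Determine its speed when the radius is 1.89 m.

v₂ ≈ 2.27 m/s

Central (radial) force ⇒ zero torque about the center ⇒ m v r is constant.
v₂ = v₁ r₁ / r₂ = (2.90)(1.48) / (1.89) = 2.271 m/s.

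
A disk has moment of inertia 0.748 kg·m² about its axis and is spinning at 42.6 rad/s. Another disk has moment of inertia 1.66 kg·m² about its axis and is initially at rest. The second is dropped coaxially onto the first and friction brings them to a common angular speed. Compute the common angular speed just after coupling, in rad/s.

No external torque acts about the common axis, so total angular momentum is conserved.
Taking A's sense as positive: L = (0.7480)(42.6) = 31.86 kg·m²·rad/s.
Combined I = 0.7480 + 1.660 = 2.408 kg·m².
ω_f = L / I = 31.86 / 2.408 = 13.23 rad/s.

|ω_f| ≈ 13.2 rad/s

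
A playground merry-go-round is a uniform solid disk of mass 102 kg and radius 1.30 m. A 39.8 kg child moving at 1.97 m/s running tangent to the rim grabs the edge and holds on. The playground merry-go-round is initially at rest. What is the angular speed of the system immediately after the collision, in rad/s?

About the axle the impulsive forces during the collision are internal, so angular momentum about that axis is conserved.
I_p = ½(102)(1.30)² = 86.19 kg·m². Taking the sense of the child's angular momentum as positive, L_{child} = m v R = (39.8)(1.97)(1.30) = 101.9 kg·m²/s.
L_i = 0 + 101.9 = 101.9 kg·m²/s.
After sticking, I_f = I_p + m R² = 86.19 + (39.8)(1.30)² = 153.5 kg·m².
ω_f = L_i / I_f = 101.9 / 153.5 = 0.6642 rad/s.

|ω_f| ≈ 0.664 rad/s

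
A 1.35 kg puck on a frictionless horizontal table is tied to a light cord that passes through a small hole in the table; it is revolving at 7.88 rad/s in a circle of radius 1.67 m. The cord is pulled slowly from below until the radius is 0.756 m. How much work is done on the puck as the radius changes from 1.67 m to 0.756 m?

W ≈ 454 J

No torque about the axis ⇒ m r₁² ω₁ = m r₂² ω₂.
ω₂ = ω₁ (r₁/r₂)² = (7.88)(1.67/0.756)² = 38.45 rad/s.
W = ΔKE = ½m(v₂² − v₁²) = 453.5 J.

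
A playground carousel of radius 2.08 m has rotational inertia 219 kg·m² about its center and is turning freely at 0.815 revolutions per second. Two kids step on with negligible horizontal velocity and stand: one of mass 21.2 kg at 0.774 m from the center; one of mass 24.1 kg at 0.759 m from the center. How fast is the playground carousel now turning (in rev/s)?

ω_f ≈ 0.727 rev/s

No external torque acts about the center; L_before = L_after.
Added inertia Σmr² = (21.2)(0.774)² + (24.1)(0.759)² = 26.58 kg·m²; I_f = 219.0 + 26.58 = 245.6 kg·m².
ω_f = I_p ω_i / I_f = (219.0)(0.815) / 245.6 = 0.7268 rev/s.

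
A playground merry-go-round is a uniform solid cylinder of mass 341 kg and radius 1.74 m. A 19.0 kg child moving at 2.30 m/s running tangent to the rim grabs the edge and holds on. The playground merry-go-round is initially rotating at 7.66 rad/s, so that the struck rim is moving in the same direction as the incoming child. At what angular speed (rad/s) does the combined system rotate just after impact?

The axle reaction passes through the axle and exerts no torque about it; angular momentum about the axle is conserved through the impact.
I_p = ½(341)(1.74)² = 516.2 kg·m². Taking the sense of the child's angular momentum as positive, L_{child} = m v R = (19.0)(2.30)(1.74) = 76.04 kg·m²/s.
L_i = +I_p ω_p + m v R = +(516.2)(7.66) + 76.04 = 4030 kg·m²/s.
After sticking, I_f = I_p + m R² = 516.2 + (19.0)(1.74)² = 573.7 kg·m².
ω_f = L_i / I_f = 4030 / 573.7 = 7.025 rad/s.

|ω_f| ≈ 7.02 rad/s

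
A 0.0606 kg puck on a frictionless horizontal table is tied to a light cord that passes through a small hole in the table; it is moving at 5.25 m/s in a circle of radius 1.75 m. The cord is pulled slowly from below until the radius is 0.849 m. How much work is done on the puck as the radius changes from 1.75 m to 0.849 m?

The only horizontal force on the mass is along the cord (radial), so it exerts no torque about the hole and angular momentum m v r is conserved.
v₂ = v₁ r₁ / r₂ = (5.25)(1.75) / (0.849) = 10.82 m/s.
W = ΔKE = ½m(v₂² − v₁²) = 2.713 J.

W ≈ 2.71 J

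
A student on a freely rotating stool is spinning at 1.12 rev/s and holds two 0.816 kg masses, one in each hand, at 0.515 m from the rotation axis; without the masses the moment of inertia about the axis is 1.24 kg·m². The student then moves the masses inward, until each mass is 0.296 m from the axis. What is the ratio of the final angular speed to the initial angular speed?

ω₂/ω₁ ≈ 1.21

No external torque acts about the spin axis, so angular momentum is conserved.
I₁ = 1.24 + 2(0.816)(0.515)² = 1.673 kg·m²; I₂ = 1.24 + 2(0.816)(0.296)² = 1.383 kg·m².
ω₂/ω₁ = I₁/I₂ = 1.673 / 1.383 = 1.210.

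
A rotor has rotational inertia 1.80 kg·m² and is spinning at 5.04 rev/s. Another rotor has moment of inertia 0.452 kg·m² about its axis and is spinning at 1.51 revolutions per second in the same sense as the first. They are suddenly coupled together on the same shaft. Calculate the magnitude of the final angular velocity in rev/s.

|ω_f| ≈ 4.33 rev/s

The coupling torques are internal; angular momentum about the shared axis is conserved.
Taking A's sense as positive: L = (1.800)(5.04) + (0.4520)(1.51) = 9.755 kg·m²·rev/s.
Combined I = 1.800 + 0.4520 = 2.252 kg·m².
ω_f = L / I = 9.755 / 2.252 = 4.331 rev/s.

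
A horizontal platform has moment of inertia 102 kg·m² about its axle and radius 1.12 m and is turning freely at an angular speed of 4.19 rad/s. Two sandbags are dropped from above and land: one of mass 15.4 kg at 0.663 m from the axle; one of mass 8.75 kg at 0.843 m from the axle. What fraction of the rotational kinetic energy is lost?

fraction ≈ 0.113

The added mass arrives with no angular momentum about the axle, and any external torque about the axle is negligible, so the system's angular momentum is conserved.
Added inertia Σmr² = (15.4)(0.663)² + (8.75)(0.843)² = 12.99 kg·m²; I_f = 102.0 + 12.99 = 115.0 kg·m².
ω_f = I_p ω_i / I_f = (102.0)(4.19) / 115.0 = 3.717 rad/s.
KE_i = ½(102.0)(4.190 rad/s)² = 895.4 J; KE_f = ½(115.0)(3.717)² = 794.2 J.
Fraction lost = 0.1129.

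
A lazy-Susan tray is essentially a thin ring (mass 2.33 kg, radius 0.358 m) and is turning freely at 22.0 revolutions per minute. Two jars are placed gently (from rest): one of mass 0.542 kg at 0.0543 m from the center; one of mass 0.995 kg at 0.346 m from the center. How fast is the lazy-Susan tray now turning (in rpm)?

The added mass arrives with no angular momentum about the center, and any external torque about the center is negligible, so the system's angular momentum is conserved.
I_p = (2.33)(0.358)² = 0.2986 kg·m².
Added inertia Σmr² = (0.542)(0.0543)² + (0.995)(0.346)² = 0.1207 kg·m²; I_f = 0.2986 + 0.1207 = 0.4193 kg·m².
ω_f = I_p ω_i / I_f = (0.2986)(22.0) / 0.4193 = 15.67 rpm.

ω_f ≈ 15.7 rpm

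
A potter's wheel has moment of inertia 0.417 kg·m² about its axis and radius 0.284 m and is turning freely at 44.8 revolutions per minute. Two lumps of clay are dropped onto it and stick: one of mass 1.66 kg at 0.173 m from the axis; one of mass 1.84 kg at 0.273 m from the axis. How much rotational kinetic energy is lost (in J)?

energy lost ≈ 1.42 J

No external torque acts about the axis; L_before = L_after.
Added inertia Σmr² = (1.66)(0.173)² + (1.84)(0.273)² = 0.1868 kg·m²; I_f = 0.4170 + 0.1868 = 0.6038 kg·m².
ω_f = I_p ω_i / I_f = (0.4170)(44.8) / 0.6038 = 30.94 rpm.
KE_i = ½(0.4170)(4.691 rad/s)² = 4.589 J; KE_f = ½(0.6038)(3.240)² = 3.169 J.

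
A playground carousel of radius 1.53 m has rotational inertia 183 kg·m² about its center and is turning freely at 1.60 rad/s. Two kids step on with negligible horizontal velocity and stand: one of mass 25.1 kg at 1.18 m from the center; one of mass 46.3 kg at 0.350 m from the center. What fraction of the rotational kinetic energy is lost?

The added mass arrives with no angular momentum about the center, and any external torque about the center is negligible, so the system's angular momentum is conserved.
Added inertia Σmr² = (25.1)(1.18)² + (46.3)(0.350)² = 40.62 kg·m²; I_f = 183.0 + 40.62 = 223.6 kg·m².
ω_f = I_p ω_i / I_f = (183.0)(1.60) / 223.6 = 1.309 rad/s.
KE_i = ½(183.0)(1.600 rad/s)² = 234.2 J; KE_f = ½(223.6)(1.309)² = 191.7 J.
Fraction lost = 0.1817.

fraction ≈ 0.182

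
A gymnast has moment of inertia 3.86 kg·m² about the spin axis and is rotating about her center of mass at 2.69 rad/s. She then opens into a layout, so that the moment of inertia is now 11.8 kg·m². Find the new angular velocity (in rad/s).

No external torque acts about the spin axis, so angular momentum is conserved.
ω₂ = I₁ω₁ / I₂ = (3.860)(2.69 rad/s) / (11.80) = 0.8799 rad/s.

ω₂ ≈ 0.880 rad/s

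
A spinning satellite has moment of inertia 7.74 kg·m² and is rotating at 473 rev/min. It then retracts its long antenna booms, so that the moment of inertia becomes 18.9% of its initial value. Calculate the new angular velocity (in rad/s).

ω₂ ≈ 262 rad/s

With no external torque about the axis, L is conserved: I₁ω₁ = I₂ω₂.
I₂ = 0.189 × 7.74 = 1.463 kg·m².
ω₂ = I₁ω₁ / I₂ = (7.740)(473 rpm) / (1.463) = 2503 rpm = 262.1 rad/s.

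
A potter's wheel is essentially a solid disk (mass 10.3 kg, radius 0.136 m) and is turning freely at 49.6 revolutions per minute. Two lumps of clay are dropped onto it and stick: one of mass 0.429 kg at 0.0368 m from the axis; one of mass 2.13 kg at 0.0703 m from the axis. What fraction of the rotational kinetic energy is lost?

fraction ≈ 0.104

The added mass arrives with no angular momentum about the axis, and any external torque about the axis is negligible, so the system's angular momentum is conserved.
I_p = ½(10.3)(0.136)² = 0.09525 kg·m².
Added inertia Σmr² = (0.429)(0.0368)² + (2.13)(0.0703)² = 0.01111 kg·m²; I_f = 0.09525 + 0.01111 = 0.1064 kg·m².
ω_f = I_p ω_i / I_f = (0.09525)(49.6) / 0.1064 = 44.42 rpm.
KE_i = ½(0.09525)(5.194 rad/s)² = 1.285 J; KE_f = ½(0.1064)(4.652)² = 1.151 J.
Fraction lost = 0.1044.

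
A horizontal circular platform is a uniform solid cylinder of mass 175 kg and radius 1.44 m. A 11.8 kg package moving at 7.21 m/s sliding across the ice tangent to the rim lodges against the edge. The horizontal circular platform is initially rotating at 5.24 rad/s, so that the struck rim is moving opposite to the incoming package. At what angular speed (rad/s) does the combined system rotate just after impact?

About the central axle the impulsive forces during the collision are internal, so angular momentum about that axis is conserved.
I_p = ½(175)(1.44)² = 181.4 kg·m². Taking the sense of the package's angular momentum as positive, L_{package} = m v R = (11.8)(7.21)(1.44) = 122.5 kg·m²/s.
L_i = −I_p ω_p + m v R = −(181.4)(5.24) + 122.5 = -828.2 kg·m²/s.
After sticking, I_f = I_p + m R² = 181.4 + (11.8)(1.44)² = 205.9 kg·m².
ω_f = L_i / I_f = -828.2 / 205.9 = -4.022 rad/s.

|ω_f| ≈ 4.02 rad/s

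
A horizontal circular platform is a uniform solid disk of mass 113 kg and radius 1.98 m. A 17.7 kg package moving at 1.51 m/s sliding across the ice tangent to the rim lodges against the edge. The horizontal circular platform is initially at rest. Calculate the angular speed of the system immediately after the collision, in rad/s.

|ω_f| ≈ 0.182 rad/s

About the central axle the impulsive forces during the collision are internal, so angular momentum about that axis is conserved.
I_p = ½(113)(1.98)² = 221.5 kg·m². Taking the sense of the package's angular momentum as positive, L_{package} = m v R = (17.7)(1.51)(1.98) = 52.92 kg·m²/s.
L_i = 0 + 52.92 = 52.92 kg·m²/s.
After sticking, I_f = I_p + m R² = 221.5 + (17.7)(1.98)² = 290.9 kg·m².
ω_f = L_i / I_f = 52.92 / 290.9 = 0.1819 rad/s.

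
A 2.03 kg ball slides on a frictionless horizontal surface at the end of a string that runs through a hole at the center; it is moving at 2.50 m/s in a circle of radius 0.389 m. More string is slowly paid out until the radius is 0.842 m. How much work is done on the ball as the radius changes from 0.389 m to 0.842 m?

W ≈ -4.99 J

Central (radial) force ⇒ zero torque about the center ⇒ m v r is constant.
v₂ = v₁ r₁ / r₂ = (2.50)(0.389) / (0.842) = 1.155 m/s.
W = ΔKE = ½m(v₂² − v₁²) = -4.990 J.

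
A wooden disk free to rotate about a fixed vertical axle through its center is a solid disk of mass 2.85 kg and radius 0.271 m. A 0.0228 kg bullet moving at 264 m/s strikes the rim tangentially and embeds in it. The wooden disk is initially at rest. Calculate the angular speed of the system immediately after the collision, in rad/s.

About the axle the impulsive forces during the collision are internal, so angular momentum about that axis is conserved.
I_p = ½(2.85)(0.271)² = 0.1047 kg·m². Taking the sense of the bullet's angular momentum as positive, L_{bullet} = m v R = (0.0228)(264)(0.271) = 1.631 kg·m²/s.
L_i = 0 + 1.631 = 1.631 kg·m²/s.
After sticking, I_f = I_p + m R² = 0.1047 + (0.0228)(0.271)² = 0.1063 kg·m².
ω_f = L_i / I_f = 1.631 / 0.1063 = 15.34 rad/s.

|ω_f| ≈ 15.3 rad/s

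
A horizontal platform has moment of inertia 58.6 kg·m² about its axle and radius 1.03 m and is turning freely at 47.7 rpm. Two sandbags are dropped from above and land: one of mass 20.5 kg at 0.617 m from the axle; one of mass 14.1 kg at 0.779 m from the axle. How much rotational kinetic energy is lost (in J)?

No external torque acts about the axle; L_before = L_after.
Added inertia Σmr² = (20.5)(0.617)² + (14.1)(0.779)² = 16.36 kg·m²; I_f = 58.60 + 16.36 = 74.96 kg·m².
ω_f = I_p ω_i / I_f = (58.60)(47.7) / 74.96 = 37.29 rpm.
KE_i = ½(58.60)(4.995 rad/s)² = 731.1 J; KE_f = ½(74.96)(3.905)² = 571.5 J.

energy lost ≈ 160 J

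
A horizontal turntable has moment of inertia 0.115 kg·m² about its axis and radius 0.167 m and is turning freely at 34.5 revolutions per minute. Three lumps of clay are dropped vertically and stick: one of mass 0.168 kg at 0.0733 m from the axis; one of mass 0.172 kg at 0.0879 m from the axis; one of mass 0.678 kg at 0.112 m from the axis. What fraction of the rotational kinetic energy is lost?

fraction ≈ 0.0854

No external torque acts about the axis; L_before = L_after.
Added inertia Σmr² = (0.168)(0.0733)² + (0.172)(0.0879)² + (0.678)(0.112)² = 0.01074 kg·m²; I_f = 0.1150 + 0.01074 = 0.1257 kg·m².
ω_f = I_p ω_i / I_f = (0.1150)(34.5) / 0.1257 = 31.55 rpm.
KE_i = ½(0.1150)(3.613 rad/s)² = 0.7505 J; KE_f = ½(0.1257)(3.304)² = 0.6864 J.
Fraction lost = 0.08539.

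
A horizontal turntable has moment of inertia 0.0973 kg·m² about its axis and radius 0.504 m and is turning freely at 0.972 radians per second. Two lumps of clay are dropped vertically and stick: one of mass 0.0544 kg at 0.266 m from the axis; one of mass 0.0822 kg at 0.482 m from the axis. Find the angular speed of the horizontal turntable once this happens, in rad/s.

No external torque acts about the axis; L_before = L_after.
Added inertia Σmr² = (0.0544)(0.266)² + (0.0822)(0.482)² = 0.02295 kg·m²; I_f = 0.09730 + 0.02295 = 0.1202 kg·m².
ω_f = I_p ω_i / I_f = (0.09730)(0.972) / 0.1202 = 0.7865 rad/s.

ω_f ≈ 0.787 rad/s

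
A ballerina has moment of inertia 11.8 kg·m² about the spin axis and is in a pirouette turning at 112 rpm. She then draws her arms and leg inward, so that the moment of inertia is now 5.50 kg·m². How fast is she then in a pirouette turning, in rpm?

Angular momentum about the spin axis is conserved since the torque about it is zero.
ω₂ = I₁ω₁ / I₂ = (11.80)(112 rpm) / (5.500) = 240.3 rpm.

ω₂ ≈ 240 rpm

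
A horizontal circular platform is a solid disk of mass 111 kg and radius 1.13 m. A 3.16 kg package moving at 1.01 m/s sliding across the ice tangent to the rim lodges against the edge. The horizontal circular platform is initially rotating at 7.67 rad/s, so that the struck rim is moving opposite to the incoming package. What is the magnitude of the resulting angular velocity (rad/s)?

|ω_f| ≈ 7.21 rad/s

The axle reaction passes through the central axle and exerts no torque about it; angular momentum about the central axle is conserved through the impact.
I_p = ½(111)(1.13)² = 70.87 kg·m². Taking the sense of the package's angular momentum as positive, L_{package} = m v R = (3.16)(1.01)(1.13) = 3.607 kg·m²/s.
L_i = −I_p ω_p + m v R = −(70.87)(7.67) + 3.607 = -540.0 kg·m²/s.
After sticking, I_f = I_p + m R² = 70.87 + (3.16)(1.13)² = 74.90 kg·m².
ω_f = L_i / I_f = -540.0 / 74.90 = -7.209 rad/s.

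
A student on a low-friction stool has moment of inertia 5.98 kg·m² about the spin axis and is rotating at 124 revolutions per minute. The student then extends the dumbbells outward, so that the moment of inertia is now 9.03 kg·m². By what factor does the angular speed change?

ω₂/ω₁ ≈ 0.662

Angular momentum about the spin axis is conserved since the torque about it is zero.
ω₂/ω₁ = I₁/I₂ = 5.980 / 9.030 = 0.6622.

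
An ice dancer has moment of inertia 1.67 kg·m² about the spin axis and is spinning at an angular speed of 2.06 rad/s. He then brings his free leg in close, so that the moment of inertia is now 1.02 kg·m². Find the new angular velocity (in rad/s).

No external torque acts about the spin axis, so angular momentum is conserved.
ω₂ = I₁ω₁ / I₂ = (1.670)(2.06 rad/s) / (1.020) = 3.373 rad/s.

ω₂ ≈ 3.37 rad/s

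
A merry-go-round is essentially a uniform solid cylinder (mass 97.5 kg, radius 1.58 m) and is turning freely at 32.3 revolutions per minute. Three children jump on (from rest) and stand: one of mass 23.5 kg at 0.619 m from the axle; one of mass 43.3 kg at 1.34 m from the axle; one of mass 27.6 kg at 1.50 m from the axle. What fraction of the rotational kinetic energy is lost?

The added mass arrives with no angular momentum about the axle, and any external torque about the axle is negligible, so the system's angular momentum is conserved.
I_p = ½(97.5)(1.58)² = 121.7 kg·m².
Added inertia Σmr² = (23.5)(0.619)² + (43.3)(1.34)² + (27.6)(1.50)² = 148.9 kg·m²; I_f = 121.7 + 148.9 = 270.6 kg·m².
ω_f = I_p ω_i / I_f = (121.7)(32.3) / 270.6 = 14.53 rpm.
KE_i = ½(121.7)(3.382 rad/s)² = 696.2 J; KE_f = ½(270.6)(1.521)² = 313.2 J.
Fraction lost = 0.5502.

fraction ≈ 0.550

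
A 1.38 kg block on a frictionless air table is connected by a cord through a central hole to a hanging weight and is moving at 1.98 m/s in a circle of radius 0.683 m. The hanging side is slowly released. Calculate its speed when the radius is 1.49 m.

v₂ ≈ 0.908 m/s

The only horizontal force on the mass is along the cord (radial), so it exerts no torque about the hole and angular momentum m v r is conserved.
v₂ = v₁ r₁ / r₂ = (1.98)(0.683) / (1.49) = 0.9076 m/s.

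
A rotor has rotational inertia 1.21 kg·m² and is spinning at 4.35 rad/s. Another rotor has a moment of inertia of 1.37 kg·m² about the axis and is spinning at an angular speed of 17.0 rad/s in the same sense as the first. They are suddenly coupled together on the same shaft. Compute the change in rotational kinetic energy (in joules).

No external torque acts about the common axis, so total angular momentum is conserved.
Taking A's sense as positive: L = (1.210)(4.35) + (1.370)(17.0) = 28.55 kg·m²·rad/s.
Combined I = 1.210 + 1.370 = 2.580 kg·m².
ω_f = L / I = 28.55 / 2.580 = 11.07 rad/s.
KE_i = ½ΣIω² = 209.4 J; KE_f = ½(2.580)(11.07)² = 158.0 J.

ΔKE ≈ -51.4 J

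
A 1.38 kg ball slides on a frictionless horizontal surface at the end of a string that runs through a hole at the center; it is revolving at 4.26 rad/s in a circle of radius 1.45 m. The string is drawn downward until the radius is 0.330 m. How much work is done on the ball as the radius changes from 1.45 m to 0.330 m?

W ≈ 482 J

The constraining force is radial, so m r² ω about the center is conserved.
ω₂ = ω₁ (r₁/r₂)² = (4.26)(1.45/0.330)² = 82.25 rad/s.
W = ΔKE = ½m(v₂² − v₁²) = 482.0 J.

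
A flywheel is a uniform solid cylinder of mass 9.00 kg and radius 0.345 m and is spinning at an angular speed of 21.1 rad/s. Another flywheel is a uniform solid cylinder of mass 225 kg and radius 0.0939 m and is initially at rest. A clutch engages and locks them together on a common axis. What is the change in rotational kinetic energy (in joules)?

No external torque acts about the common axis, so total angular momentum is conserved.
Moments of inertia: I_A = ½(9.00)(0.345)² = 0.5356 kg·m²; I_B = ½(225)(0.0939)² = 0.9919 kg·m².
Taking A's sense as positive: L = (0.5356)(21.1) = 11.30 kg·m²·rad/s.
Combined I = 0.5356 + 0.9919 = 1.528 kg·m².
ω_f = L / I = 11.30 / 1.528 = 7.398 rad/s.
KE_i = ½ΣIω² = 119.2 J; KE_f = ½(1.528)(7.398)² = 41.81 J.

ΔKE ≈ -77.4 J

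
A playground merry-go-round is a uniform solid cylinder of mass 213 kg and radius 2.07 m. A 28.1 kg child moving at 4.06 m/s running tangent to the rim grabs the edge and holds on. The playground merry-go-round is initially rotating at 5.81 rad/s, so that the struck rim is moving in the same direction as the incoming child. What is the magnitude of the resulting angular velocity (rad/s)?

|ω_f| ≈ 5.01 rad/s

About the axle the impulsive forces during the collision are internal, so angular momentum about that axis is conserved.
I_p = ½(213)(2.07)² = 456.3 kg·m². Taking the sense of the child's angular momentum as positive, L_{child} = m v R = (28.1)(4.06)(2.07) = 236.2 kg·m²/s.
L_i = +I_p ω_p + m v R = +(456.3)(5.81) + 236.2 = 2888 kg·m²/s.
After sticking, I_f = I_p + m R² = 456.3 + (28.1)(2.07)² = 576.7 kg·m².
ω_f = L_i / I_f = 2888 / 576.7 = 5.007 rad/s.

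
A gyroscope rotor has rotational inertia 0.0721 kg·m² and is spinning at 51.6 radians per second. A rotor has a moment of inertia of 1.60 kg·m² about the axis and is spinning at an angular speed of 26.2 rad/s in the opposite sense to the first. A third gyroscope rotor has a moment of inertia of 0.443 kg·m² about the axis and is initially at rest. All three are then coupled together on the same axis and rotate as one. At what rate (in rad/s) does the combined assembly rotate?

|ω_f| ≈ 18.1 rad/s

The coupling torques are internal; angular momentum about the shared axis is conserved.
Taking A's sense as positive: L = (0.07210)(51.6) − (1.600)(26.2) = -38.20 kg·m²·rad/s.
Combined I = 0.07210 + 1.600 + 0.4430 = 2.115 kg·m².
ω_f = L / I = -38.20 / 2.115 = -18.06 rad/s.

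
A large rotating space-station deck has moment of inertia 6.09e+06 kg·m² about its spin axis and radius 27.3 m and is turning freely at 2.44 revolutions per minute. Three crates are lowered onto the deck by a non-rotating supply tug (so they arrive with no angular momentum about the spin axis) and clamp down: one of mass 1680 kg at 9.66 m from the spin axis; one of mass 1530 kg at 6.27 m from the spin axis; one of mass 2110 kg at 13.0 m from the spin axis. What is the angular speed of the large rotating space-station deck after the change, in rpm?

The added mass arrives with no angular momentum about the spin axis, and any external torque about the spin axis is negligible, so the system's angular momentum is conserved.
Added inertia Σmr² = (1680)(9.66)² + (1530)(6.27)² + (2110)(13.0)² = 5.735e+05 kg·m²; I_f = 6.090e+06 + 5.735e+05 = 6.664e+06 kg·m².
ω_f = I_p ω_i / I_f = (6.090e+06)(2.44) / 6.664e+06 = 2.230 rpm.

ω_f ≈ 2.23 rpm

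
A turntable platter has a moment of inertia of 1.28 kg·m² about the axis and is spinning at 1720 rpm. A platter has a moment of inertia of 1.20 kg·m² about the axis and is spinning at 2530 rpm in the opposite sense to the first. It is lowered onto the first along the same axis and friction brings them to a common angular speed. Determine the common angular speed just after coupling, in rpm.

The coupling torques are internal; angular momentum about the shared axis is conserved.
Taking A's sense as positive: L = (1.280)(1720) − (1.200)(2530) = -834.4 kg·m²·rpm.
Combined I = 1.280 + 1.200 = 2.480 kg·m².
ω_f = L / I = -834.4 / 2.480 = -336.5 rpm.

|ω_f| ≈ 336 rpm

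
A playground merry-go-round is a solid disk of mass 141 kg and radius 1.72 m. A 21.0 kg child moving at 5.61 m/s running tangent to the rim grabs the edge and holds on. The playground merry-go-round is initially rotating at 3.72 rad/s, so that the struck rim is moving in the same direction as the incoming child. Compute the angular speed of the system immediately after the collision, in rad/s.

|ω_f| ≈ 3.61 rad/s

About the axle the impulsive forces during the collision are internal, so angular momentum about that axis is conserved.
I_p = ½(141)(1.72)² = 208.6 kg·m². Taking the sense of the child's angular momentum as positive, L_{child} = m v R = (21.0)(5.61)(1.72) = 202.6 kg·m²/s.
L_i = +I_p ω_p + m v R = +(208.6)(3.72) + 202.6 = 978.5 kg·m²/s.
After sticking, I_f = I_p + m R² = 208.6 + (21.0)(1.72)² = 270.7 kg·m².
ω_f = L_i / I_f = 978.5 / 270.7 = 3.615 rad/s.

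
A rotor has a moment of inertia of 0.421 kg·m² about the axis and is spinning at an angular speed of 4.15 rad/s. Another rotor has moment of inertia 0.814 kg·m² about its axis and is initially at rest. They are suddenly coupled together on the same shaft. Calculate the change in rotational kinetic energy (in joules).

The coupling torques are internal; angular momentum about the shared axis is conserved.
Taking A's sense as positive: L = (0.4210)(4.15) = 1.747 kg·m²·rad/s.
Combined I = 0.4210 + 0.8140 = 1.235 kg·m².
ω_f = L / I = 1.747 / 1.235 = 1.415 rad/s.
KE_i = ½ΣIω² = 3.625 J; KE_f = ½(1.235)(1.415)² = 1.236 J.

ΔKE ≈ -2.39 J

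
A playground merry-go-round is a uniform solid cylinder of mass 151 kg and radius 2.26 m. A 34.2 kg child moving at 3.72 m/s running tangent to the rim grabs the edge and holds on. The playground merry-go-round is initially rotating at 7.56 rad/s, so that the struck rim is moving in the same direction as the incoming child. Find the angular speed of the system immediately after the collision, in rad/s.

The axle reaction passes through the axle and exerts no torque about it; angular momentum about the axle is conserved through the impact.
I_p = ½(151)(2.26)² = 385.6 kg·m². Taking the sense of the child's angular momentum as positive, L_{child} = m v R = (34.2)(3.72)(2.26) = 287.5 kg·m²/s.
L_i = +I_p ω_p + m v R = +(385.6)(7.56) + 287.5 = 3203 kg·m²/s.
After sticking, I_f = I_p + m R² = 385.6 + (34.2)(2.26)² = 560.3 kg·m².
ω_f = L_i / I_f = 3203 / 560.3 = 5.716 rad/s.

|ω_f| ≈ 5.72 rad/s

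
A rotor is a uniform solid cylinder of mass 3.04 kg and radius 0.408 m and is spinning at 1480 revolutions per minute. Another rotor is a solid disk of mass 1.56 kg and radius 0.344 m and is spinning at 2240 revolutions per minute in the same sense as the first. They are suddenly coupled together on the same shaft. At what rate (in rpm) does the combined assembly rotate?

No external torque acts about the common axis, so total angular momentum is conserved.
Moments of inertia: I_A = ½(3.04)(0.408)² = 0.2530 kg·m²; I_B = ½(1.56)(0.344)² = 0.09230 kg·m².
Taking A's sense as positive: L = (0.2530)(1480) + (0.09230)(2240) = 581.2 kg·m²·rpm.
Combined I = 0.2530 + 0.09230 = 0.3453 kg·m².
ω_f = L / I = 581.2 / 0.3453 = 1683 rpm.

|ω_f| ≈ 1680 rpm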